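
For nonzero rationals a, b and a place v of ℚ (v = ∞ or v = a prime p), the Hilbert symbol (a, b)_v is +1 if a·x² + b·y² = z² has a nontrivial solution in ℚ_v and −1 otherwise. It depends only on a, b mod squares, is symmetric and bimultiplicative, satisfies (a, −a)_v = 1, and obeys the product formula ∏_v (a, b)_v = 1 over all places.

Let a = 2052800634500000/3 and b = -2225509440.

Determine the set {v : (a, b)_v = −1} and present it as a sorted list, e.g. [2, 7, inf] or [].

[2, 23]

(a, b) ≡ (7854, -5865) mod (ℚ^×)²; places V = {2, 3, 5, 7, 11, 17, 23, ∞}.
(a,b)_∞: sgn(7854)=+, sgn(-5865)=−, so +1.
(a,b)_7: α=3, u≡2; β=2, v≡2 (mod 7); (2|7)=+1, (2|7)=+1; sign (−1)^0·+1^2·+1^3 = +1.
(a,b)_17: α=1, u≡11; β=1, v≡5 (mod 17); (11|17)=-1, (5|17)=-1; sign (−1)^0·-1^1·-1^1 = +1.
(a,b)_23: α=2, u≡10; β=1, v≡19 (mod 23); (10|23)=-1, (19|23)=-1; sign (−1)^0·-1^1·-1^2 = -1.
(a,b)_11: α=3, u≡2; β=2, v≡9 (mod 11); (2|11)=-1, (9|11)=+1; sign (−1)^0·-1^2·+1^3 = +1.
(a,b)_5: α=6, u≡1; β=1, v≡2 (mod 5); (1|5)=+1, (2|5)=-1; sign (−1)^0·+1^1·-1^6 = +1.
(a,b)_2: α=5, β=6; u≡7, v≡7 (mod 8); ε(u)ε(v)=1·1, αω(v)=5·0, βω(u)=6·0; sum ≡ 1  ⇒  -1.
(a,b)_3: α=-1, u≡2; β=1, v≡1 (mod 3); (2|3)=-1, (1|3)=+1; sign (−1)^1·-1^1·+1^-1 = +1.
(7854, -5865 / ℚ) ramifies at {2, 23}: a division algebra.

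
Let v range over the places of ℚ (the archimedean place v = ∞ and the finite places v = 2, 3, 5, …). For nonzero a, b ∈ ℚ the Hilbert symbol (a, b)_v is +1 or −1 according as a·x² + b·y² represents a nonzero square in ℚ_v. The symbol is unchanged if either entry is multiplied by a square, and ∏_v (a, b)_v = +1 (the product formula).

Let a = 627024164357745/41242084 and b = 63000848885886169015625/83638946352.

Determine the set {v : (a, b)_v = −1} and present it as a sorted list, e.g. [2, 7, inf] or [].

[3, 11]

(a, b) ≡ (6545, 51) mod (ℚ^×)²; places V = {2, 3, 5, 7, 11, 13, 17, 19, ∞}.
(a,b)_13: α=-4, u≡11; β=-6, v≡3 (mod 13); (11|13)=-1, (3|13)=+1; sign (−1)^0·-1^-6·+1^-4 = +1.
(a,b)_11: α=1, u≡3; β=0, v≡2 (mod 11); (3|11)=+1, (2|11)=-1; sign (−1)^0·+1^0·-1^1 = -1.
(a,b)_17: α=7, u≡14; β=11, v≡10 (mod 17); (14|17)=-1, (10|17)=-1; sign (−1)^0·-1^11·-1^7 = +1.
(a,b)_7: α=3, u≡1; β=6, v≡4 (mod 7); (1|7)=+1, (4|7)=+1; sign (−1)^0·+1^6·+1^3 = +1.
(a,b)_2: α=-2, β=-4; u≡1, v≡3 (mod 8); ε(u)ε(v)=0·1, αω(v)=-2·1, βω(u)=-4·0; sum ≡ 0  ⇒  +1.
(a,b)_3: α=4, u≡2; β=-1, v≡2 (mod 3); (2|3)=-1, (2|3)=-1; sign (−1)^0·-1^-1·-1^4 = -1.
(a,b)_5: α=1, u≡1; β=6, v≡1 (mod 5); (1|5)=+1, (1|5)=+1; sign (−1)^0·+1^6·+1^1 = +1.
(a,b)_19: α=-2, u≡4; β=-2, v≡12 (mod 19); (4|19)=+1, (12|19)=-1; sign (−1)^0·+1^-2·-1^-2 = +1.
(a,b)_∞: sgn(6545)=+, sgn(51)=+, so +1.
|Ram(6545, 51)| = 2, even; anisotropic at {3, 11}.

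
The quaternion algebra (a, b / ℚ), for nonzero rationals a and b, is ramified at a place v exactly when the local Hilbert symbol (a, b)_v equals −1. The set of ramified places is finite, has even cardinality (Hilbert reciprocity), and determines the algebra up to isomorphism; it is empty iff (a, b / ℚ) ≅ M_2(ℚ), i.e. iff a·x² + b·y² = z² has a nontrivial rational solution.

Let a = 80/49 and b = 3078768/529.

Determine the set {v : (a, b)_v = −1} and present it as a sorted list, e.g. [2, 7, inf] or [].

[3, 5, 7, 17]

Mod squares: a ≡ 5, b ≡ 3927. Check v ∈ {∞, 2, 3, 5, 7, 11, 17, 23}.
v=23: a=23^0·(≡19), b=23^-2·(≡11) mod 23; (19|23)=-1, (11|23)=-1; (−1)^{0·-2·11}·(-1)^-2·(-1)^0 = +1.
v=11: a=11^0·(≡5), b=11^1·(≡4) mod 11; (5|11)=+1, (4|11)=+1; (−1)^{0·1·5}·(+1)^1·(+1)^0 = +1.
v=∞: 5 > 0 and 3927 > 0  ⇒  (a,b)_∞ = +1.
v=7: a=7^-2·(≡3), b=7^3·(≡4) mod 7; (3|7)=-1, (4|7)=+1; (−1)^{-2·3·3}·(-1)^3·(+1)^-2 = -1.
v=3: a=3^0·(≡2), b=3^1·(≡1) mod 3; (2|3)=-1, (1|3)=+1; (−1)^{0·1·1}·(-1)^1·(+1)^0 = -1.
v=2: v_2(a)=4, v_2(b)=4; units ≡ 5, 7 (mod 8); ε·ε+αω+βω = 0·1+4·0+4·1 ≡ 0  ⇒  (a,b)_2 = +1.
v=5: a=5^1·(≡4), b=5^0·(≡2) mod 5; (4|5)=+1, (2|5)=-1; (−1)^{1·0·2}·(+1)^0·(-1)^1 = -1.
v=17: a=17^0·(≡11), b=17^1·(≡10) mod 17; (11|17)=-1, (10|17)=-1; (−1)^{0·1·8}·(-1)^1·(-1)^0 = -1.
(5, 3927 / ℚ) ramifies at {3, 5, 7, 17}: a division algebra.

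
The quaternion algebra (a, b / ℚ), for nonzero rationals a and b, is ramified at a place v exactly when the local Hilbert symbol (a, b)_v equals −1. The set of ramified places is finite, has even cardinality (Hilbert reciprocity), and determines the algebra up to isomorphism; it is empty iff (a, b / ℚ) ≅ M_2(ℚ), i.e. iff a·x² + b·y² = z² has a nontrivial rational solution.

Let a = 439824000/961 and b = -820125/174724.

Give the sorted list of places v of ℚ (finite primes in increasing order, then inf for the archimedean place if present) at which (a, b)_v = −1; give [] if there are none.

[2, 5, 11, 17]

Mod squares: a ≡ 5610, b ≡ -5. Check v ∈ {∞, 2, 3, 5, 7, 11, 17, 19, 31}.
v=17: a=17^1·(≡12), b=17^0·(≡14) mod 17; (12|17)=-1, (14|17)=-1; (−1)^{1·0·8}·(-1)^0·(-1)^1 = -1.
v=3: a=3^1·(≡1), b=3^8·(≡1) mod 3; (1|3)=+1, (1|3)=+1; (−1)^{1·8·1}·(+1)^8·(+1)^1 = +1.
v=31: a=31^-2·(≡30), b=31^0·(≡13) mod 31; (30|31)=-1, (13|31)=-1; (−1)^{-2·0·15}·(-1)^0·(-1)^-2 = +1.
v=11: a=11^1·(≡3), b=11^-2·(≡8) mod 11; (3|11)=+1, (8|11)=-1; (−1)^{1·-2·5}·(+1)^-2·(-1)^1 = -1.
v=19: a=19^0·(≡1), b=19^-2·(≡18) mod 19; (1|19)=+1, (18|19)=-1; (−1)^{0·-2·9}·(+1)^-2·(-1)^0 = +1.
v=2: v_2(a)=7, v_2(b)=-2; units ≡ 5, 3 (mod 8); ε·ε+αω+βω = 0·1+7·1+-2·1 ≡ 1  ⇒  (a,b)_2 = -1.
v=∞: 5610 > 0 and -5 < 0  ⇒  (a,b)_∞ = +1.
v=7: a=7^2·(≡6), b=7^0·(≡4) mod 7; (6|7)=-1, (4|7)=+1; (−1)^{2·0·3}·(-1)^0·(+1)^2 = +1.
v=5: a=5^3·(≡2), b=5^3·(≡1) mod 5; (2|5)=-1, (1|5)=+1; (−1)^{3·3·2}·(-1)^3·(+1)^3 = -1.
(5610, -5 / ℚ) ramifies at {2, 5, 11, 17}: a division algebra.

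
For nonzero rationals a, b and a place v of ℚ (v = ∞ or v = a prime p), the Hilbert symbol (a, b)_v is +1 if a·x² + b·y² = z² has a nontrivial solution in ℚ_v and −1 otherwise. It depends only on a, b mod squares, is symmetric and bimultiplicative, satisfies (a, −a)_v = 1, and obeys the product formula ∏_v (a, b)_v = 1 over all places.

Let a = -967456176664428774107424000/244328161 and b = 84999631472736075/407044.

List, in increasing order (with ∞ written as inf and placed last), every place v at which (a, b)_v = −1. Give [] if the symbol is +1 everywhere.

Mod squares: a ≡ -12765, b ≡ 43. Check v ∈ {∞, 2, 3, 5, 7, 11, 23, 29, 37, 43}.
v=29: a=29^-2·(≡13), b=29^-2·(≡27) mod 29; (13|29)=+1, (27|29)=-1; (−1)^{-2·-2·14}·(+1)^-2·(-1)^-2 = +1.
v=7: a=7^-4·(≡5), b=7^0·(≡4) mod 7; (5|7)=-1, (4|7)=+1; (−1)^{-4·0·3}·(-1)^0·(+1)^-4 = +1.
v=43: a=43^4·(≡11), b=43^3·(≡21) mod 43; (11|43)=+1, (21|43)=+1; (−1)^{4·3·21}·(+1)^3·(+1)^4 = +1.
v=2: v_2(a)=8, v_2(b)=-2; units ≡ 3, 3 (mod 8); ε·ε+αω+βω = 1·1+8·1+-2·1 ≡ 1  ⇒  (a,b)_2 = -1.
v=3: a=3^15·(≡2), b=3^10·(≡1) mod 3; (2|3)=-1, (1|3)=+1; (−1)^{15·10·1}·(-1)^10·(+1)^15 = +1.
v=23: a=23^3·(≡10), b=23^2·(≡17) mod 23; (10|23)=-1, (17|23)=-1; (−1)^{3·2·11}·(-1)^2·(-1)^3 = -1.
v=∞: -12765 < 0 and 43 > 0  ⇒  (a,b)_∞ = +1.
v=5: a=5^3·(≡3), b=5^2·(≡2) mod 5; (3|5)=-1, (2|5)=-1; (−1)^{3·2·2}·(-1)^2·(-1)^3 = -1.
v=37: a=37^3·(≡26), b=37^2·(≡20) mod 37; (26|37)=+1, (20|37)=-1; (−1)^{3·2·18}·(+1)^2·(-1)^3 = -1.
v=11: a=11^-2·(≡6), b=11^-2·(≡2) mod 11; (6|11)=-1, (2|11)=-1; (−1)^{-2·-2·5}·(-1)^-2·(-1)^-2 = +1.
Ram(-12765, 43) = {2, 5, 23, 37}; no ℚ_2-point on the conic.

[2, 5, 23, 37]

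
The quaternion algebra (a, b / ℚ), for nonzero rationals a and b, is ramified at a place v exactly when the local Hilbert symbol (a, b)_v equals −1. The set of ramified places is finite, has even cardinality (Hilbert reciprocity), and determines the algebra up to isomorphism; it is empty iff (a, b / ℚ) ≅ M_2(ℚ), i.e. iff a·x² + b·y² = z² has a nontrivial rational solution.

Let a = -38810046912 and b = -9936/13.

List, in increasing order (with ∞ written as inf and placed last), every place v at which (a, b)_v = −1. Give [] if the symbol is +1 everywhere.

[3, 7, 19, inf]

Mod squares: a ≡ -6783, b ≡ -897. Check v ∈ {∞, 2, 3, 7, 13, 17, 19, 23}.
v=17: a=17^1·(≡4), b=17^0·(≡2) mod 17; (4|17)=+1, (2|17)=+1; (−1)^{1·0·8}·(+1)^0·(+1)^1 = +1.
v=2: v_2(a)=6, v_2(b)=4; units ≡ 1, 7 (mod 8); ε·ε+αω+βω = 0·1+6·0+4·0 ≡ 0  ⇒  (a,b)_2 = +1.
v=3: a=3^1·(≡1), b=3^3·(≡1) mod 3; (1|3)=+1, (1|3)=+1; (−1)^{1·3·1}·(+1)^3·(+1)^1 = -1.
v=19: a=19^1·(≡16), b=19^0·(≡3) mod 19; (16|19)=+1, (3|19)=-1; (−1)^{1·0·9}·(+1)^0·(-1)^1 = -1.
v=7: a=7^1·(≡2), b=7^0·(≡3) mod 7; (2|7)=+1, (3|7)=-1; (−1)^{1·0·3}·(+1)^0·(-1)^1 = -1.
v=∞: -6783 < 0 and -897 < 0  ⇒  (a,b)_∞ = -1.
v=23: a=23^2·(≡12), b=23^1·(≡11) mod 23; (12|23)=+1, (11|23)=-1; (−1)^{2·1·11}·(+1)^1·(-1)^2 = +1.
v=13: a=13^2·(≡12), b=13^-1·(≡9) mod 13; (12|13)=+1, (9|13)=+1; (−1)^{2·-1·6}·(+1)^-1·(+1)^2 = +1.
Ram(-6783, -897) = {3, 7, 19, ∞}; no ℚ_3-point on the conic.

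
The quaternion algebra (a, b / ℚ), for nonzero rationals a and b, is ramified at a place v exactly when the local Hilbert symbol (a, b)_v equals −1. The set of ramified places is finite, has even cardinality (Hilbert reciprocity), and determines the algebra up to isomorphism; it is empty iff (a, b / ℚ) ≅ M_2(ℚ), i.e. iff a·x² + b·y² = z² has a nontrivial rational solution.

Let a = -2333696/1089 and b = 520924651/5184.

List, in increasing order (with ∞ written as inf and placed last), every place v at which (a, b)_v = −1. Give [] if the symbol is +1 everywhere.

[29, 31, 43, 53]

Mod squares: a ≡ -2279, b ≡ 619411. Check v ∈ {∞, 2, 3, 11, 13, 29, 31, 43, 53}.
v=13: a=13^0·(≡9), b=13^1·(≡7) mod 13; (9|13)=+1, (7|13)=-1; (−1)^{0·1·6}·(+1)^1·(-1)^0 = +1.
v=43: a=43^1·(≡18), b=43^0·(≡39) mod 43; (18|43)=-1, (39|43)=-1; (−1)^{1·0·21}·(-1)^0·(-1)^1 = -1.
v=3: a=3^-2·(≡1), b=3^-4·(≡1) mod 3; (1|3)=+1, (1|3)=+1; (−1)^{-2·-4·1}·(+1)^-4·(+1)^-2 = +1.
v=11: a=11^-2·(≡1), b=11^0·(≡9) mod 11; (1|11)=+1, (9|11)=+1; (−1)^{-2·0·5}·(+1)^0·(+1)^-2 = +1.
v=2: v_2(a)=10, v_2(b)=-6; units ≡ 1, 3 (mod 8); ε·ε+αω+βω = 0·1+10·1+-6·0 ≡ 0  ⇒  (a,b)_2 = +1.
v=31: a=31^0·(≡27), b=31^1·(≡23) mod 31; (27|31)=-1, (23|31)=-1; (−1)^{0·1·15}·(-1)^1·(-1)^0 = -1.
v=∞: -2279 < 0 and 619411 > 0  ⇒  (a,b)_∞ = +1.
v=29: a=29^0·(≡14), b=29^3·(≡2) mod 29; (14|29)=-1, (2|29)=-1; (−1)^{0·3·14}·(-1)^3·(-1)^0 = -1.
v=53: a=53^1·(≡15), b=53^1·(≡3) mod 53; (15|53)=+1, (3|53)=-1; (−1)^{1·1·26}·(+1)^1·(-1)^1 = -1.
Ram(-2279, 619411) = {29, 31, 43, 53}; no ℚ_29-point on the conic.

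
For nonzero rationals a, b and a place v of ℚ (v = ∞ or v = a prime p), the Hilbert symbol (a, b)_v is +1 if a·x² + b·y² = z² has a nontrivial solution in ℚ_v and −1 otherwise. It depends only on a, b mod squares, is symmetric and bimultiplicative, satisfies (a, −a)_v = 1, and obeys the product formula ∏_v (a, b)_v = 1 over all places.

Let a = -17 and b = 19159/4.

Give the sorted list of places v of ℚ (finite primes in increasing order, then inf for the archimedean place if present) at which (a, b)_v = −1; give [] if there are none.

[2, 17]

Mod squares: a ≡ -17, b ≡ 391. Check v ∈ {∞, 2, 7, 17, 23}.
v=23: a=23^0·(≡6), b=23^1·(≡7) mod 23; (6|23)=+1, (7|23)=-1; (−1)^{0·1·11}·(+1)^1·(-1)^0 = +1.
v=7: a=7^0·(≡4), b=7^2·(≡5) mod 7; (4|7)=+1, (5|7)=-1; (−1)^{0·2·3}·(+1)^2·(-1)^0 = +1.
v=∞: -17 < 0 and 391 > 0  ⇒  (a,b)_∞ = +1.
v=17: a=17^1·(≡16), b=17^1·(≡14) mod 17; (16|17)=+1, (14|17)=-1; (−1)^{1·1·8}·(+1)^1·(-1)^1 = -1.
v=2: v_2(a)=0, v_2(b)=-2; units ≡ 7, 7 (mod 8); ε·ε+αω+βω = 1·1+0·0+-2·0 ≡ 1  ⇒  (a,b)_2 = -1.
(-17, 391 / ℚ) ramifies at {2, 17}: a division algebra.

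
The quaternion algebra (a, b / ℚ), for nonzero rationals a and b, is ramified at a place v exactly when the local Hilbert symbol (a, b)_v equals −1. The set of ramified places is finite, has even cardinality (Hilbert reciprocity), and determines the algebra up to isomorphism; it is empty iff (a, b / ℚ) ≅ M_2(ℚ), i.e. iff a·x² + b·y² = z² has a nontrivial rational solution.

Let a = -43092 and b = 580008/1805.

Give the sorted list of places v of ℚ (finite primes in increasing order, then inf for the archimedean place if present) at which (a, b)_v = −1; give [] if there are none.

(a, b) ≡ (-133, 4290) mod (ℚ^×)²; places V = {2, 3, 5, 7, 11, 13, 19, ∞}.
(a,b)_11: α=0, u≡6; β=1, v≡5 (mod 11); (6|11)=-1, (5|11)=+1; sign (−1)^0·-1^1·+1^0 = -1.
(a,b)_7: α=1, u≡4; β=0, v≡5 (mod 7); (4|7)=+1, (5|7)=-1; sign (−1)^0·+1^0·-1^1 = -1.
(a,b)_3: α=4, u≡2; β=1, v≡2 (mod 3); (2|3)=-1, (2|3)=-1; sign (−1)^0·-1^1·-1^4 = -1.
(a,b)_∞: sgn(-133)=−, sgn(4290)=+, so +1.
(a,b)_2: α=2, β=3; u≡3, v≡1 (mod 8); ε(u)ε(v)=1·0, αω(v)=2·0, βω(u)=3·1; sum ≡ 1  ⇒  -1.
(a,b)_5: α=0, u≡3; β=-1, v≡3 (mod 5); (3|5)=-1, (3|5)=-1; sign (−1)^0·-1^-1·-1^0 = -1.
(a,b)_19: α=1, u≡12; β=-2, v≡18 (mod 19); (12|19)=-1, (18|19)=-1; sign (−1)^0·-1^-2·-1^1 = -1.
(a,b)_13: α=0, u≡3; β=3, v≡11 (mod 13); (3|13)=+1, (11|13)=-1; sign (−1)^0·+1^3·-1^0 = +1.
(-133, 4290 / ℚ) ramifies at {2, 3, 5, 7, 11, 19}: a division algebra.

[2, 3, 5, 7, 11, 19]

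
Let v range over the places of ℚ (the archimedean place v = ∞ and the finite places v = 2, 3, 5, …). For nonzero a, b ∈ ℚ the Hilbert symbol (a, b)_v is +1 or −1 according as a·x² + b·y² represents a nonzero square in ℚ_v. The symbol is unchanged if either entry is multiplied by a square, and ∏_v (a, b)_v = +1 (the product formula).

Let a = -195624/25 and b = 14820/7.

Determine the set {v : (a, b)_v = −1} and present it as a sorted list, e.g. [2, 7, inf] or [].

(a, b) ≡ (-5434, 25935) mod (ℚ^×)²; places V = {2, 3, 5, 7, 11, 13, 19, ∞}.
(a,b)_7: α=0, u≡3; β=-1, v≡1 (mod 7); (3|7)=-1, (1|7)=+1; sign (−1)^0·-1^-1·+1^0 = -1.
(a,b)_3: α=2, u≡2; β=1, v≡2 (mod 3); (2|3)=-1, (2|3)=-1; sign (−1)^0·-1^1·-1^2 = -1.
(a,b)_5: α=-2, u≡1; β=1, v≡2 (mod 5); (1|5)=+1, (2|5)=-1; sign (−1)^0·+1^1·-1^-2 = +1.
(a,b)_13: α=1, u≡7; β=1, v≡5 (mod 13); (7|13)=-1, (5|13)=-1; sign (−1)^0·-1^1·-1^1 = +1.
(a,b)_11: α=1, u≡1; β=0, v≡2 (mod 11); (1|11)=+1, (2|11)=-1; sign (−1)^0·+1^0·-1^1 = -1.
(a,b)_19: α=1, u≡13; β=1, v≡11 (mod 19); (13|19)=-1, (11|19)=+1; sign (−1)^1·-1^1·+1^1 = +1.
(a,b)_2: α=3, β=2; u≡3, v≡7 (mod 8); ε(u)ε(v)=1·1, αω(v)=3·0, βω(u)=2·1; sum ≡ 1  ⇒  -1.
(a,b)_∞: sgn(-5434)=−, sgn(25935)=+, so +1.
|Ram(-5434, 25935)| = 4, even; anisotropic at {2, 3, 7, 11}.

[2, 3, 7, 11]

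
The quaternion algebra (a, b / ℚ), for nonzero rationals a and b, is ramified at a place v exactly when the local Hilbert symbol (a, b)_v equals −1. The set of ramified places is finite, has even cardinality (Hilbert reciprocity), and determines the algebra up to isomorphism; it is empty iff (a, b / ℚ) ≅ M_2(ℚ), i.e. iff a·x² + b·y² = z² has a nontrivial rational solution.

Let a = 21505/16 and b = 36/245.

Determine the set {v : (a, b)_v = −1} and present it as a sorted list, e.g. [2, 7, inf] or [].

(a, b) ≡ (21505, 5) mod (ℚ^×)²; places V = {2, 3, 5, 7, 11, 17, 23, ∞}.
(a,b)_11: α=1, u≡6; β=0, v≡1 (mod 11); (6|11)=-1, (1|11)=+1; sign (−1)^0·-1^0·+1^1 = +1.
(a,b)_7: α=0, u≡4; β=-2, v≡3 (mod 7); (4|7)=+1, (3|7)=-1; sign (−1)^0·+1^-2·-1^0 = +1.
(a,b)_17: α=1, u≡10; β=0, v≡10 (mod 17); (10|17)=-1, (10|17)=-1; sign (−1)^0·-1^0·-1^1 = -1.
(a,b)_∞: sgn(21505)=+, sgn(5)=+, so +1.
(a,b)_23: α=1, u≡11; β=0, v≡7 (mod 23); (11|23)=-1, (7|23)=-1; sign (−1)^0·-1^0·-1^1 = -1.
(a,b)_2: α=-4, β=2; u≡1, v≡5 (mod 8); ε(u)ε(v)=0·0, αω(v)=-4·1, βω(u)=2·0; sum ≡ 0  ⇒  +1.
(a,b)_3: α=0, u≡1; β=2, v≡2 (mod 3); (1|3)=+1, (2|3)=-1; sign (−1)^0·+1^2·-1^0 = +1.
(a,b)_5: α=1, u≡1; β=-1, v≡4 (mod 5); (1|5)=+1, (4|5)=+1; sign (−1)^0·+1^-1·+1^1 = +1.
|Ram(21505, 5)| = 2, even; anisotropic at {17, 23}.

[17, 23]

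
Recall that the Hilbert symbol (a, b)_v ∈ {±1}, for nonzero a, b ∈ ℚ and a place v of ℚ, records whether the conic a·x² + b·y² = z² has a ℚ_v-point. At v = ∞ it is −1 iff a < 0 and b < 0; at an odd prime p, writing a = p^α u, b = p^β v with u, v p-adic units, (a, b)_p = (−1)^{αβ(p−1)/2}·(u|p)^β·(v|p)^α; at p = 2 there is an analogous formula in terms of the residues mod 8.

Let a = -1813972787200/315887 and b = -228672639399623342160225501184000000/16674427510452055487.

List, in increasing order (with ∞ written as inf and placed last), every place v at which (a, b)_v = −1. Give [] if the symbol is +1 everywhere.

[13, 17, 31, inf]

(a, b) ≡ (-1055054, -150722) mod (ℚ^×)²; places V = {2, 5, 7, 11, 13, 17, 23, 29, 31, 47, ∞}.
(a,b)_47: α=-2, u≡21; β=-6, v≡18 (mod 47); (21|47)=+1, (18|47)=+1; sign (−1)^0·+1^-6·+1^-2 = +1.
(a,b)_23: α=0, u≡13; β=-2, v≡11 (mod 23); (13|23)=+1, (11|23)=-1; sign (−1)^0·+1^-2·-1^0 = +1.
(a,b)_5: α=2, u≡1; β=6, v≡2 (mod 5); (1|5)=+1, (2|5)=-1; sign (−1)^0·+1^6·-1^2 = +1.
(a,b)_31: α=1, u≡4; β=3, v≡1 (mod 31); (4|31)=+1, (1|31)=+1; sign (−1)^1·+1^3·+1^1 = -1.
(a,b)_17: α=1, u≡5; β=3, v≡15 (mod 17); (5|17)=-1, (15|17)=+1; sign (−1)^0·-1^3·+1^1 = -1.
(a,b)_29: α=0, u≡16; β=2, v≡28 (mod 29); (16|29)=+1, (28|29)=+1; sign (−1)^0·+1^2·+1^0 = +1.
(a,b)_7: α=5, u≡1; β=12, v≡2 (mod 7); (1|7)=+1, (2|7)=+1; sign (−1)^0·+1^12·+1^5 = +1.
(a,b)_13: α=-1, u≡12; β=-3, v≡8 (mod 13); (12|13)=+1, (8|13)=-1; sign (−1)^0·+1^-3·-1^-1 = -1.
(a,b)_11: α=-1, u≡6; β=-3, v≡5 (mod 11); (6|11)=-1, (5|11)=+1; sign (−1)^1·-1^-3·+1^-1 = +1.
(a,b)_∞: sgn(-1055054)=−, sgn(-150722)=−, so -1.
(a,b)_2: α=13, β=33; u≡1, v≡7 (mod 8); ε(u)ε(v)=0·1, αω(v)=13·0, βω(u)=33·0; sum ≡ 0  ⇒  +1.
|Ram(-1055054, -150722)| = 4, even; anisotropic at {13, 17, 31, ∞}.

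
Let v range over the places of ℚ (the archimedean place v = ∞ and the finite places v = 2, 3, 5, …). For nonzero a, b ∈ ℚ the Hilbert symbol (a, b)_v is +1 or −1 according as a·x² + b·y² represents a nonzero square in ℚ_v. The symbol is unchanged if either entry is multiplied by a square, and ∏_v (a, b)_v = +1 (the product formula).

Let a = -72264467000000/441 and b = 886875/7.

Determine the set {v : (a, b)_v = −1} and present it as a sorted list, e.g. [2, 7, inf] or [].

(a, b) ≡ (-323, 9933) mod (ℚ^×)²; places V = {2, 3, 5, 7, 11, 17, 19, 43, ∞}.
(a,b)_17: α=1, u≡9; β=0, v≡10 (mod 17); (9|17)=+1, (10|17)=-1; sign (−1)^0·+1^0·-1^1 = -1.
(a,b)_2: α=6, β=0; u≡5, v≡5 (mod 8); ε(u)ε(v)=0·0, αω(v)=6·1, βω(u)=0·1; sum ≡ 0  ⇒  +1.
(a,b)_7: α=-2, u≡6; β=-1, v≡3 (mod 7); (6|7)=-1, (3|7)=-1; sign (−1)^0·-1^-1·-1^-2 = -1.
(a,b)_5: α=6, u≡2; β=4, v≡2 (mod 5); (2|5)=-1, (2|5)=-1; sign (−1)^0·-1^4·-1^6 = +1.
(a,b)_43: α=2, u≡1; β=1, v≡4 (mod 43); (1|43)=+1, (4|43)=+1; sign (−1)^0·+1^1·+1^2 = +1.
(a,b)_19: α=1, u≡3; β=0, v≡18 (mod 19); (3|19)=-1, (18|19)=-1; sign (−1)^0·-1^0·-1^1 = -1.
(a,b)_3: α=-2, u≡1; β=1, v≡2 (mod 3); (1|3)=+1, (2|3)=-1; sign (−1)^0·+1^1·-1^-2 = +1.
(a,b)_∞: sgn(-323)=−, sgn(9933)=+, so +1.
(a,b)_11: α=2, u≡7; β=1, v≡4 (mod 11); (7|11)=-1, (4|11)=+1; sign (−1)^0·-1^1·+1^2 = -1.
(-323, 9933 / ℚ) ramifies at {7, 11, 17, 19}: a division algebra.

[7, 11, 17, 19]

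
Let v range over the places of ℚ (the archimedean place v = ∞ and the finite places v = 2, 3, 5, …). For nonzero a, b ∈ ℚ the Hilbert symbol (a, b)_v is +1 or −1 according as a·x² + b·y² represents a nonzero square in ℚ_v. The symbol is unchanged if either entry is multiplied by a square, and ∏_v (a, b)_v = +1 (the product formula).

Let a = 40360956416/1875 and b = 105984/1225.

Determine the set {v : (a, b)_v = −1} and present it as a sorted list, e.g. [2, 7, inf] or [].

Mod squares: a ≡ 894102, b ≡ 46. Check v ∈ {∞, 2, 3, 5, 7, 11, 19, 23, 31}.
v=5: a=5^-4·(≡2), b=5^-2·(≡1) mod 5; (2|5)=-1, (1|5)=+1; (−1)^{-4·-2·2}·(-1)^-2·(+1)^-4 = +1.
v=3: a=3^-1·(≡2), b=3^2·(≡1) mod 3; (2|3)=-1, (1|3)=+1; (−1)^{-1·2·1}·(-1)^2·(+1)^-1 = +1.
v=∞: 894102 > 0 and 46 > 0  ⇒  (a,b)_∞ = +1.
v=23: a=23^3·(≡8), b=23^1·(≡9) mod 23; (8|23)=+1, (9|23)=+1; (−1)^{3·1·11}·(+1)^1·(+1)^3 = -1.
v=31: a=31^1·(≡27), b=31^0·(≡21) mod 31; (27|31)=-1, (21|31)=-1; (−1)^{1·0·15}·(-1)^0·(-1)^1 = -1.
v=19: a=19^1·(≡2), b=19^0·(≡15) mod 19; (2|19)=-1, (15|19)=-1; (−1)^{1·0·9}·(-1)^0·(-1)^1 = -1.
v=7: a=7^0·(≡3), b=7^-2·(≡1) mod 7; (3|7)=-1, (1|7)=+1; (−1)^{0·-2·3}·(-1)^-2·(+1)^0 = +1.
v=2: v_2(a)=9, v_2(b)=9; units ≡ 3, 7 (mod 8); ε·ε+αω+βω = 1·1+9·0+9·1 ≡ 0  ⇒  (a,b)_2 = +1.
v=11: a=11^1·(≡5), b=11^0·(≡8) mod 11; (5|11)=+1, (8|11)=-1; (−1)^{1·0·5}·(+1)^0·(-1)^1 = -1.
Ram(894102, 46) = {11, 19, 23, 31}; no ℚ_11-point on the conic.

[11, 19, 23, 31]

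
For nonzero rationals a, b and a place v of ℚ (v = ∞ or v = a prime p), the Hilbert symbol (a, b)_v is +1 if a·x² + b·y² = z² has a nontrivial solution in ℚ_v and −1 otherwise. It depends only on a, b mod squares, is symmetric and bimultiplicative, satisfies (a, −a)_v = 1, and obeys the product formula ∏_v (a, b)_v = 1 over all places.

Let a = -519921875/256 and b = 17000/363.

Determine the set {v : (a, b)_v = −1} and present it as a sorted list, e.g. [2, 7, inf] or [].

[2, 17]

Mod squares: a ≡ -11, b ≡ 510. Check v ∈ {∞, 2, 3, 5, 11, 17}.
v=∞: -11 < 0 and 510 > 0  ⇒  (a,b)_∞ = +1.
v=2: v_2(a)=-8, v_2(b)=3; units ≡ 5, 7 (mod 8); ε·ε+αω+βω = 0·1+-8·0+3·1 ≡ 1  ⇒  (a,b)_2 = -1.
v=11: a=11^3·(≡6), b=11^-2·(≡9) mod 11; (6|11)=-1, (9|11)=+1; (−1)^{3·-2·5}·(-1)^-2·(+1)^3 = +1.
v=17: a=17^0·(≡5), b=17^1·(≡8) mod 17; (5|17)=-1, (8|17)=+1; (−1)^{0·1·8}·(-1)^1·(+1)^0 = -1.
v=3: a=3^0·(≡1), b=3^-1·(≡2) mod 3; (1|3)=+1, (2|3)=-1; (−1)^{0·-1·1}·(+1)^-1·(-1)^0 = +1.
v=5: a=5^8·(≡4), b=5^3·(≡2) mod 5; (4|5)=+1, (2|5)=-1; (−1)^{8·3·2}·(+1)^3·(-1)^8 = +1.
(-11, 510 / ℚ) ramifies at {2, 17}: a division algebra.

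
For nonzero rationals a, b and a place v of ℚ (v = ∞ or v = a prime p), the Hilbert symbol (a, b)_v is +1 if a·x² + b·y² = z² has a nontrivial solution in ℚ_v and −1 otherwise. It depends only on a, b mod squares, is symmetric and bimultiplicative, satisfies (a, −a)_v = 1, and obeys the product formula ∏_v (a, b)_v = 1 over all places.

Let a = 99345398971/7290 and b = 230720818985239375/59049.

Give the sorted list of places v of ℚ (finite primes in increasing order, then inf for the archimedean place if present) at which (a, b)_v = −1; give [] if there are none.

Mod squares: a ≡ 910, b ≡ 247. Check v ∈ {∞, 2, 3, 5, 7, 13, 19, 37, 47}.
v=3: a=3^-6·(≡1), b=3^-10·(≡1) mod 3; (1|3)=+1, (1|3)=+1; (−1)^{-6·-10·1}·(+1)^-10·(+1)^-6 = +1.
v=7: a=7^1·(≡2), b=7^0·(≡4) mod 7; (2|7)=+1, (4|7)=+1; (−1)^{1·0·3}·(+1)^0·(+1)^1 = +1.
v=37: a=37^2·(≡18), b=37^4·(≡7) mod 37; (18|37)=-1, (7|37)=+1; (−1)^{2·4·18}·(-1)^4·(+1)^2 = +1.
v=19: a=19^2·(≡16), b=19^3·(≡18) mod 19; (16|19)=+1, (18|19)=-1; (−1)^{2·3·9}·(+1)^3·(-1)^2 = +1.
v=2: v_2(a)=-1, v_2(b)=0; units ≡ 7, 7 (mod 8); ε·ε+αω+βω = 1·1+-1·0+0·0 ≡ 1  ⇒  (a,b)_2 = -1.
v=13: a=13^1·(≡11), b=13^1·(≡5) mod 13; (11|13)=-1, (5|13)=-1; (−1)^{1·1·6}·(-1)^1·(-1)^1 = +1.
v=5: a=5^-1·(≡2), b=5^4·(≡2) mod 5; (2|5)=-1, (2|5)=-1; (−1)^{-1·4·2}·(-1)^4·(-1)^-1 = -1.
v=47: a=47^2·(≡7), b=47^2·(≡16) mod 47; (7|47)=+1, (16|47)=+1; (−1)^{2·2·23}·(+1)^2·(+1)^2 = +1.
v=∞: 910 > 0 and 247 > 0  ⇒  (a,b)_∞ = +1.
Ram(910, 247) = {2, 5}; no ℚ_2-point on the conic.

[2, 5]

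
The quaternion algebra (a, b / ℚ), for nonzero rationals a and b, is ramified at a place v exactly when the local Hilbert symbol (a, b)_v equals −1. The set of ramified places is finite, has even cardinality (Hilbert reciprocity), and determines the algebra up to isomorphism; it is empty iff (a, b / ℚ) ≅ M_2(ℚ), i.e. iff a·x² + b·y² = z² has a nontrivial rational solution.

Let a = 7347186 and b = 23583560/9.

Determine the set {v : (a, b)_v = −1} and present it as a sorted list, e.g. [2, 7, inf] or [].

[7, 13]

Mod squares: a ≡ 90706, b ≡ 5895890. Check v ∈ {∞, 2, 3, 5, 7, 11, 13, 19, 31}.
v=2: v_2(a)=1, v_2(b)=3; units ≡ 1, 1 (mod 8); ε·ε+αω+βω = 0·0+1·0+3·0 ≡ 0  ⇒  (a,b)_2 = +1.
v=∞: 90706 > 0 and 5895890 > 0  ⇒  (a,b)_∞ = +1.
v=31: a=31^1·(≡11), b=31^1·(≡16) mod 31; (11|31)=-1, (16|31)=+1; (−1)^{1·1·15}·(-1)^1·(+1)^1 = +1.
v=3: a=3^4·(≡1), b=3^-2·(≡2) mod 3; (1|3)=+1, (2|3)=-1; (−1)^{4·-2·1}·(+1)^-2·(-1)^4 = +1.
v=11: a=11^1·(≡6), b=11^1·(≡3) mod 11; (6|11)=-1, (3|11)=+1; (−1)^{1·1·5}·(-1)^1·(+1)^1 = +1.
v=13: a=13^0·(≡2), b=13^1·(≡1) mod 13; (2|13)=-1, (1|13)=+1; (−1)^{0·1·6}·(-1)^1·(+1)^0 = -1.
v=19: a=19^1·(≡6), b=19^1·(≡3) mod 19; (6|19)=+1, (3|19)=-1; (−1)^{1·1·9}·(+1)^1·(-1)^1 = +1.
v=5: a=5^0·(≡1), b=5^1·(≡3) mod 5; (1|5)=+1, (3|5)=-1; (−1)^{0·1·2}·(+1)^1·(-1)^0 = +1.
v=7: a=7^1·(≡4), b=7^1·(≡4) mod 7; (4|7)=+1, (4|7)=+1; (−1)^{1·1·3}·(+1)^1·(+1)^1 = -1.
|Ram(90706, 5895890)| = 2, even; anisotropic at {7, 13}.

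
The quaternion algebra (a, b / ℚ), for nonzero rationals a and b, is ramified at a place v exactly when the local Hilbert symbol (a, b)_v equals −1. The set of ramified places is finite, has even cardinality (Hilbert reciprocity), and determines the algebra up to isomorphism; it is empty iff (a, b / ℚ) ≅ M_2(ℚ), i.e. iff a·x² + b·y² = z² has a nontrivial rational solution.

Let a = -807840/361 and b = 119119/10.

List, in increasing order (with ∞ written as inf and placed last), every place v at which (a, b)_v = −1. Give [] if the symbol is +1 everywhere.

[2, 11, 13, 17]

Mod squares: a ≡ -5610, b ≡ 24310. Check v ∈ {∞, 2, 3, 5, 7, 11, 13, 17, 19}.
v=13: a=13^0·(≡11), b=13^1·(≡5) mod 13; (11|13)=-1, (5|13)=-1; (−1)^{0·1·6}·(-1)^1·(-1)^0 = -1.
v=19: a=19^-2·(≡2), b=19^0·(≡16) mod 19; (2|19)=-1, (16|19)=+1; (−1)^{-2·0·9}·(-1)^0·(+1)^-2 = +1.
v=17: a=17^1·(≡3), b=17^1·(≡2) mod 17; (3|17)=-1, (2|17)=+1; (−1)^{1·1·8}·(-1)^1·(+1)^1 = -1.
v=7: a=7^0·(≡4), b=7^2·(≡3) mod 7; (4|7)=+1, (3|7)=-1; (−1)^{0·2·3}·(+1)^2·(-1)^0 = +1.
v=11: a=11^1·(≡2), b=11^1·(≡6) mod 11; (2|11)=-1, (6|11)=-1; (−1)^{1·1·5}·(-1)^1·(-1)^1 = -1.
v=2: v_2(a)=5, v_2(b)=-1; units ≡ 3, 3 (mod 8); ε·ε+αω+βω = 1·1+5·1+-1·1 ≡ 1  ⇒  (a,b)_2 = -1.
v=5: a=5^1·(≡2), b=5^-1·(≡2) mod 5; (2|5)=-1, (2|5)=-1; (−1)^{1·-1·2}·(-1)^-1·(-1)^1 = +1.
v=3: a=3^3·(≡2), b=3^0·(≡1) mod 3; (2|3)=-1, (1|3)=+1; (−1)^{3·0·1}·(-1)^0·(+1)^3 = +1.
v=∞: -5610 < 0 and 24310 > 0  ⇒  (a,b)_∞ = +1.
Ram(-5610, 24310) = {2, 11, 13, 17}; no ℚ_2-point on the conic.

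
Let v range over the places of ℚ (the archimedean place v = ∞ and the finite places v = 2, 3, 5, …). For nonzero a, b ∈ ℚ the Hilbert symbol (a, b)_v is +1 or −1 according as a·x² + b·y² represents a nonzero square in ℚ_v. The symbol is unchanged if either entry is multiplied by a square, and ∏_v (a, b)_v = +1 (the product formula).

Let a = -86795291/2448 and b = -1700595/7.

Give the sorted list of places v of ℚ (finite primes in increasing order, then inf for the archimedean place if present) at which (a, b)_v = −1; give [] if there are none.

[5, 11, 13, 17, 19, inf]

(a, b) ≡ (-187, -146965) mod (ℚ^×)²; places V = {2, 3, 5, 7, 11, 13, 17, 19, 53, ∞}.
(a,b)_53: α=4, u≡36; β=0, v≡25 (mod 53); (36|53)=+1, (25|53)=+1; sign (−1)^0·+1^0·+1^4 = +1.
(a,b)_∞: sgn(-187)=−, sgn(-146965)=−, so -1.
(a,b)_2: α=-4, β=0; u≡5, v≡3 (mod 8); ε(u)ε(v)=0·1, αω(v)=-4·1, βω(u)=0·1; sum ≡ 0  ⇒  +1.
(a,b)_11: α=1, u≡1; β=0, v≡7 (mod 11); (1|11)=+1, (7|11)=-1; sign (−1)^0·+1^0·-1^1 = -1.
(a,b)_19: α=0, u≡14; β=1, v≡6 (mod 19); (14|19)=-1, (6|19)=+1; sign (−1)^0·-1^1·+1^0 = -1.
(a,b)_17: α=-1, u≡12; β=1, v≡16 (mod 17); (12|17)=-1, (16|17)=+1; sign (−1)^0·-1^1·+1^-1 = -1.
(a,b)_5: α=0, u≡3; β=1, v≡3 (mod 5); (3|5)=-1, (3|5)=-1; sign (−1)^0·-1^1·-1^0 = -1.
(a,b)_7: α=0, u≡1; β=-1, v≡6 (mod 7); (1|7)=+1, (6|7)=-1; sign (−1)^0·+1^-1·-1^0 = +1.
(a,b)_3: α=-2, u≡2; β=4, v≡2 (mod 3); (2|3)=-1, (2|3)=-1; sign (−1)^0·-1^4·-1^-2 = +1.
(a,b)_13: α=0, u≡7; β=1, v≡8 (mod 13); (7|13)=-1, (8|13)=-1; sign (−1)^0·-1^1·-1^0 = -1.
Ram(-187, -146965) = {5, 11, 13, 17, 19, ∞}; no ℚ_5-point on the conic.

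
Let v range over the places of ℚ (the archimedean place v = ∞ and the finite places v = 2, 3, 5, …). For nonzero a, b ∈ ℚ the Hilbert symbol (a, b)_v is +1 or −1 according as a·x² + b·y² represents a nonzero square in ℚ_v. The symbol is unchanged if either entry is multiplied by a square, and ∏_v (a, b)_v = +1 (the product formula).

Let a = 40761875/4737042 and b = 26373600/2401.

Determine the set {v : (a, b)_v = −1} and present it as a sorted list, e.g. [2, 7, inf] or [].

Mod squares: a ≡ 22, b ≡ 814. Check v ∈ {∞, 2, 3, 5, 7, 11, 19, 37}.
v=2: v_2(a)=-1, v_2(b)=5; units ≡ 3, 7 (mod 8); ε·ε+αω+βω = 1·1+-1·0+5·1 ≡ 0  ⇒  (a,b)_2 = +1.
v=7: a=7^2·(≡1), b=7^-4·(≡1) mod 7; (1|7)=+1, (1|7)=+1; (−1)^{2·-4·3}·(+1)^-4·(+1)^2 = +1.
v=37: a=37^0·(≡8), b=37^1·(≡29) mod 37; (8|37)=-1, (29|37)=-1; (−1)^{0·1·18}·(-1)^1·(-1)^0 = -1.
v=11: a=11^3·(≡6), b=11^1·(≡6) mod 11; (6|11)=-1, (6|11)=-1; (−1)^{3·1·5}·(-1)^1·(-1)^3 = -1.
v=3: a=3^-8·(≡1), b=3^4·(≡1) mod 3; (1|3)=+1, (1|3)=+1; (−1)^{-8·4·1}·(+1)^4·(+1)^-8 = +1.
v=∞: 22 > 0 and 814 > 0  ⇒  (a,b)_∞ = +1.
v=19: a=19^-2·(≡14), b=19^0·(≡6) mod 19; (14|19)=-1, (6|19)=+1; (−1)^{-2·0·9}·(-1)^0·(+1)^-2 = +1.
v=5: a=5^4·(≡2), b=5^2·(≡4) mod 5; (2|5)=-1, (4|5)=+1; (−1)^{4·2·2}·(-1)^2·(+1)^4 = +1.
Ram(22, 814) = {11, 37}; no ℚ_11-point on the conic.

[11, 37]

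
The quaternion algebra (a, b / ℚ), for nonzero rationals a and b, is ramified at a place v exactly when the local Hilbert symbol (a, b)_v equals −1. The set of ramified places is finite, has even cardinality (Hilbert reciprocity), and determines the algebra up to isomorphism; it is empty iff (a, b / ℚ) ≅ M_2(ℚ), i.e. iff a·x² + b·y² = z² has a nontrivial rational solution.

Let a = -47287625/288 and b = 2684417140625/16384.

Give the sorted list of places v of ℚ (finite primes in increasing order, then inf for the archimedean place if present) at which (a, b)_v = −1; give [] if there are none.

Mod squares: a ≡ -13090, b ≡ 17. Check v ∈ {∞, 2, 3, 5, 7, 11, 17}.
v=2: v_2(a)=-5, v_2(b)=-14; units ≡ 7, 1 (mod 8); ε·ε+αω+βω = 1·0+-5·0+-14·0 ≡ 0  ⇒  (a,b)_2 = +1.
v=5: a=5^3·(≡3), b=5^6·(≡3) mod 5; (3|5)=-1, (3|5)=-1; (−1)^{3·6·2}·(-1)^6·(-1)^3 = -1.
v=∞: -13090 < 0 and 17 > 0  ⇒  (a,b)_∞ = +1.
v=3: a=3^-2·(≡2), b=3^0·(≡2) mod 3; (2|3)=-1, (2|3)=-1; (−1)^{-2·0·1}·(-1)^0·(-1)^-2 = +1.
v=7: a=7^1·(≡3), b=7^0·(≡6) mod 7; (3|7)=-1, (6|7)=-1; (−1)^{1·0·3}·(-1)^0·(-1)^1 = -1.
v=17: a=17^3·(≡3), b=17^5·(≡16) mod 17; (3|17)=-1, (16|17)=+1; (−1)^{3·5·8}·(-1)^5·(+1)^3 = -1.
v=11: a=11^1·(≡1), b=11^2·(≡10) mod 11; (1|11)=+1, (10|11)=-1; (−1)^{1·2·5}·(+1)^2·(-1)^1 = -1.
(-13090, 17 / ℚ) ramifies at {5, 7, 11, 17}: a division algebra.

[5, 7, 11, 17]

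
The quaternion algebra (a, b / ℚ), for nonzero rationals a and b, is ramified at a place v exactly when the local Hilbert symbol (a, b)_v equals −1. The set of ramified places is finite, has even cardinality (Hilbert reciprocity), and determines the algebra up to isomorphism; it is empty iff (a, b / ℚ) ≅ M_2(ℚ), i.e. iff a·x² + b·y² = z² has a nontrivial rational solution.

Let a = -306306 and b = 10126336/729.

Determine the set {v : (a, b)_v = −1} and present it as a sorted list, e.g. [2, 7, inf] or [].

[7, 11, 17, 29]

Mod squares: a ≡ -34034, b ≡ 9889. Check v ∈ {∞, 2, 3, 7, 11, 13, 17, 29, 31}.
v=3: a=3^2·(≡1), b=3^-6·(≡1) mod 3; (1|3)=+1, (1|3)=+1; (−1)^{2·-6·1}·(+1)^-6·(+1)^2 = +1.
v=11: a=11^1·(≡6), b=11^1·(≡10) mod 11; (6|11)=-1, (10|11)=-1; (−1)^{1·1·5}·(-1)^1·(-1)^1 = -1.
v=31: a=31^0·(≡5), b=31^1·(≡18) mod 31; (5|31)=+1, (18|31)=+1; (−1)^{0·1·15}·(+1)^1·(+1)^0 = +1.
v=29: a=29^0·(≡21), b=29^1·(≡6) mod 29; (21|29)=-1, (6|29)=+1; (−1)^{0·1·14}·(-1)^1·(+1)^0 = -1.
v=17: a=17^1·(≡2), b=17^0·(≡10) mod 17; (2|17)=+1, (10|17)=-1; (−1)^{1·0·8}·(+1)^0·(-1)^1 = -1.
v=13: a=13^1·(≡7), b=13^0·(≡12) mod 13; (7|13)=-1, (12|13)=+1; (−1)^{1·0·6}·(-1)^0·(+1)^1 = +1.
v=∞: -34034 < 0 and 9889 > 0  ⇒  (a,b)_∞ = +1.
v=7: a=7^1·(≡6), b=7^0·(≡3) mod 7; (6|7)=-1, (3|7)=-1; (−1)^{1·0·3}·(-1)^0·(-1)^1 = -1.
v=2: v_2(a)=1, v_2(b)=10; units ≡ 7, 1 (mod 8); ε·ε+αω+βω = 1·0+1·0+10·0 ≡ 0  ⇒  (a,b)_2 = +1.
|Ram(-34034, 9889)| = 4, even; anisotropic at {7, 11, 17, 29}.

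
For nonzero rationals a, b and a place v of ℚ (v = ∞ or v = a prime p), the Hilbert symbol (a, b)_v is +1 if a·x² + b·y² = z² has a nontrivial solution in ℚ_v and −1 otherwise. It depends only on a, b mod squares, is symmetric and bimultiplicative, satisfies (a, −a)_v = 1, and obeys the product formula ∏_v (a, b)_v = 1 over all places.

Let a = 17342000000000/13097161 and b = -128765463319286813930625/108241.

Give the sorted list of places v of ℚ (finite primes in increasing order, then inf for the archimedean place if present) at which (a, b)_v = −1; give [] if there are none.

[2, 23, 29, 31]

(a, b) ≡ (43355, -4756609) mod (ℚ^×)²; places V = {2, 3, 5, 7, 11, 13, 23, 29, 31, 37, 47, ∞}.
(a,b)_5: α=9, u≡4; β=4, v≡1 (mod 5); (4|5)=+1, (1|5)=+1; sign (−1)^0·+1^4·+1^9 = +1.
(a,b)_3: α=0, u≡2; β=2, v≡2 (mod 3); (2|3)=-1, (2|3)=-1; sign (−1)^0·-1^2·-1^0 = +1.
(a,b)_23: α=1, u≡20; β=4, v≡20 (mod 23); (20|23)=-1, (20|23)=-1; sign (−1)^0·-1^4·-1^1 = -1.
(a,b)_11: α=-2, u≡5; β=3, v≡6 (mod 11); (5|11)=+1, (6|11)=-1; sign (−1)^0·+1^3·-1^-2 = +1.
(a,b)_∞: sgn(43355)=+, sgn(-4756609)=−, so +1.
(a,b)_31: α=0, u≡11; β=1, v≡15 (mod 31); (11|31)=-1, (15|31)=-1; sign (−1)^0·-1^1·-1^0 = -1.
(a,b)_29: α=1, u≡9; β=3, v≡15 (mod 29); (9|29)=+1, (15|29)=-1; sign (−1)^0·+1^3·-1^1 = -1.
(a,b)_7: α=-2, u≡4; β=-2, v≡5 (mod 7); (4|7)=+1, (5|7)=-1; sign (−1)^0·+1^-2·-1^-2 = +1.
(a,b)_47: α=-2, u≡42; β=-2, v≡44 (mod 47); (42|47)=+1, (44|47)=-1; sign (−1)^0·+1^-2·-1^-2 = +1.
(a,b)_13: α=1, u≡8; β=3, v≡8 (mod 13); (8|13)=-1, (8|13)=-1; sign (−1)^0·-1^3·-1^1 = +1.
(a,b)_37: α=0, u≡33; β=1, v≡18 (mod 37); (33|37)=+1, (18|37)=-1; sign (−1)^0·+1^1·-1^0 = +1.
(a,b)_2: α=10, β=0; u≡3, v≡7 (mod 8); ε(u)ε(v)=1·1, αω(v)=10·0, βω(u)=0·1; sum ≡ 1  ⇒  -1.
Ram(43355, -4756609) = {2, 23, 29, 31}; no ℚ_2-point on the conic.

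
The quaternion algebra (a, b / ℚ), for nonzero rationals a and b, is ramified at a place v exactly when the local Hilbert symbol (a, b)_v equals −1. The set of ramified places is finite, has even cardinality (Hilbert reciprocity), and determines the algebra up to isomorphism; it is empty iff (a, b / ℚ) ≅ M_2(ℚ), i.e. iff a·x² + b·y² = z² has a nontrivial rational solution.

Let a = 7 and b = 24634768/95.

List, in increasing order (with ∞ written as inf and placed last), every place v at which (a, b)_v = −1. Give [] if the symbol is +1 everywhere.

[2, 5, 17, 41]

Mod squares: a ≡ 7, b ≡ 66215. Check v ∈ {∞, 2, 5, 7, 17, 19, 41, 47}.
v=7: a=7^1·(≡1), b=7^0·(≡1) mod 7; (1|7)=+1, (1|7)=+1; (−1)^{1·0·3}·(+1)^0·(+1)^1 = +1.
v=47: a=47^0·(≡7), b=47^2·(≡13) mod 47; (7|47)=+1, (13|47)=-1; (−1)^{0·2·23}·(+1)^2·(-1)^0 = +1.
v=∞: 7 > 0 and 66215 > 0  ⇒  (a,b)_∞ = +1.
v=41: a=41^0·(≡7), b=41^1·(≡31) mod 41; (7|41)=-1, (31|41)=+1; (−1)^{0·1·20}·(-1)^1·(+1)^0 = -1.
v=17: a=17^0·(≡7), b=17^1·(≡16) mod 17; (7|17)=-1, (16|17)=+1; (−1)^{0·1·8}·(-1)^1·(+1)^0 = -1.
v=5: a=5^0·(≡2), b=5^-1·(≡2) mod 5; (2|5)=-1, (2|5)=-1; (−1)^{0·-1·2}·(-1)^-1·(-1)^0 = -1.
v=19: a=19^0·(≡7), b=19^-1·(≡18) mod 19; (7|19)=+1, (18|19)=-1; (−1)^{0·-1·9}·(+1)^-1·(-1)^0 = +1.
v=2: v_2(a)=0, v_2(b)=4; units ≡ 7, 7 (mod 8); ε·ε+αω+βω = 1·1+0·0+4·0 ≡ 1  ⇒  (a,b)_2 = -1.
(7, 66215 / ℚ) ramifies at {2, 5, 17, 41}: a division algebra.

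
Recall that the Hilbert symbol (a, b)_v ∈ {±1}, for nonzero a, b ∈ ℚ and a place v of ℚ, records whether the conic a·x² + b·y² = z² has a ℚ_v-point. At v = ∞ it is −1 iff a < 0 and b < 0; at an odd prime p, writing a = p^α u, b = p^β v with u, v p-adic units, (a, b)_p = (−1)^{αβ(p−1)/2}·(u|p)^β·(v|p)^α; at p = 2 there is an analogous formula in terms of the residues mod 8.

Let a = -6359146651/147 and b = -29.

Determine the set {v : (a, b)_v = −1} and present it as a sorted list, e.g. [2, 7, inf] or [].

Mod squares: a ≡ -187473, b ≡ -29. Check v ∈ {∞, 2, 3, 7, 11, 13, 19, 23, 29}.
v=13: a=13^1·(≡1), b=13^0·(≡10) mod 13; (1|13)=+1, (10|13)=+1; (−1)^{1·0·6}·(+1)^0·(+1)^1 = +1.
v=19: a=19^1·(≡14), b=19^0·(≡9) mod 19; (14|19)=-1, (9|19)=+1; (−1)^{1·0·9}·(-1)^0·(+1)^1 = +1.
v=29: a=29^2·(≡10), b=29^1·(≡28) mod 29; (10|29)=-1, (28|29)=+1; (−1)^{2·1·14}·(-1)^1·(+1)^2 = -1.
v=3: a=3^-1·(≡2), b=3^0·(≡1) mod 3; (2|3)=-1, (1|3)=+1; (−1)^{-1·0·1}·(-1)^0·(+1)^-1 = +1.
v=2: v_2(a)=0, v_2(b)=0; units ≡ 7, 3 (mod 8); ε·ε+αω+βω = 1·1+0·1+0·0 ≡ 1  ⇒  (a,b)_2 = -1.
v=23: a=23^1·(≡20), b=23^0·(≡17) mod 23; (20|23)=-1, (17|23)=-1; (−1)^{1·0·11}·(-1)^0·(-1)^1 = -1.
v=∞: -187473 < 0 and -29 < 0  ⇒  (a,b)_∞ = -1.
v=11: a=11^3·(≡2), b=11^0·(≡4) mod 11; (2|11)=-1, (4|11)=+1; (−1)^{3·0·5}·(-1)^0·(+1)^3 = +1.
v=7: a=7^-2·(≡1), b=7^0·(≡6) mod 7; (1|7)=+1, (6|7)=-1; (−1)^{-2·0·3}·(+1)^0·(-1)^-2 = +1.
(-187473, -29 / ℚ) ramifies at {2, 23, 29, ∞}: a division algebra.

[2, 23, 29, inf]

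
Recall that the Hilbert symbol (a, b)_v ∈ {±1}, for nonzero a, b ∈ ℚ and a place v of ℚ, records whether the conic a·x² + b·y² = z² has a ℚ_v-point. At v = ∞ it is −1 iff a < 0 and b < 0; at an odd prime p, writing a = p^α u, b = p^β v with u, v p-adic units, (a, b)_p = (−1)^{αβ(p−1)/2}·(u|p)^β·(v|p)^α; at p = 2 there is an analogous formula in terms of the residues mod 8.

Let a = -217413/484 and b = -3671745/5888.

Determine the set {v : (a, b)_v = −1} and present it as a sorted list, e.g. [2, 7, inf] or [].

[3, 5, 29, inf]

Mod squares: a ≡ -493, b ≡ -2415. Check v ∈ {∞, 2, 3, 5, 7, 11, 17, 23, 29}.
v=29: a=29^1·(≡21), b=29^0·(≡3) mod 29; (21|29)=-1, (3|29)=-1; (−1)^{1·0·14}·(-1)^0·(-1)^1 = -1.
v=17: a=17^1·(≡10), b=17^2·(≡16) mod 17; (10|17)=-1, (16|17)=+1; (−1)^{1·2·8}·(-1)^2·(+1)^1 = +1.
v=23: a=23^0·(≡6), b=23^-1·(≡7) mod 23; (6|23)=+1, (7|23)=-1; (−1)^{0·-1·11}·(+1)^-1·(-1)^0 = +1.
v=3: a=3^2·(≡2), b=3^1·(≡2) mod 3; (2|3)=-1, (2|3)=-1; (−1)^{2·1·1}·(-1)^1·(-1)^2 = -1.
v=2: v_2(a)=-2, v_2(b)=-8; units ≡ 3, 1 (mod 8); ε·ε+αω+βω = 1·0+-2·0+-8·1 ≡ 0  ⇒  (a,b)_2 = +1.
v=7: a=7^2·(≡1), b=7^1·(≡3) mod 7; (1|7)=+1, (3|7)=-1; (−1)^{2·1·3}·(+1)^1·(-1)^2 = +1.
v=5: a=5^0·(≡3), b=5^1·(≡2) mod 5; (3|5)=-1, (2|5)=-1; (−1)^{0·1·2}·(-1)^1·(-1)^0 = -1.
v=∞: -493 < 0 and -2415 < 0  ⇒  (a,b)_∞ = -1.
v=11: a=11^-2·(≡6), b=11^2·(≡5) mod 11; (6|11)=-1, (5|11)=+1; (−1)^{-2·2·5}·(-1)^2·(+1)^-2 = +1.
Ram(-493, -2415) = {3, 5, 29, ∞}; no ℚ_3-point on the conic.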